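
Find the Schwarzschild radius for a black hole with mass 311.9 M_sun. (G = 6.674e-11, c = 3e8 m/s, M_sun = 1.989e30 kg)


M = 311.9 * 1.989e30 kg = 6.203691e+32 kg. rs = 2GM/c^2 = 2 * 6.674e-11 * 6.203691e+32 / (3e8)^2 = 920076.3052

920076.3052 m


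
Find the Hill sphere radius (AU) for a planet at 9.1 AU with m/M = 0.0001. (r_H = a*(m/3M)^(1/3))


r_H = a * (m/3M)^(1/3) = 9.1 * (0.0001/3)^(1/3) = 0.2929

0.2929 AU


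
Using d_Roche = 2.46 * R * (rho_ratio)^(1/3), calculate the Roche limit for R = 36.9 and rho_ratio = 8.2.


d_Roche = 2.46 * 36.9 * 8.2^(1/3) = 183.0485

183.0485


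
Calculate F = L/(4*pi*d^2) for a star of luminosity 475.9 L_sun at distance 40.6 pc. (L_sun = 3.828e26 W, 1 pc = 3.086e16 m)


F = L / (4*pi*d^2) = 1.822e+29 / (4*pi*(1.253e+18)^2) = 9.235e-09

9.235e-09 W/m^2


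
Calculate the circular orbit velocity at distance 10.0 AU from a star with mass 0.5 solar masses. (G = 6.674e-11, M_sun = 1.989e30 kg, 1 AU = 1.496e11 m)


v = sqrt(GM/r) = sqrt(6.674e-11 * 9.945e+29 / 1.496e+12) = 6660.8507

6660.8507 m/s


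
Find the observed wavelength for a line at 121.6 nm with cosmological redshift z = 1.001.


lam_obs = lam_emit * (1 + z) = 121.6 * (1 + 1.001) = 243.3216

243.3216 nm


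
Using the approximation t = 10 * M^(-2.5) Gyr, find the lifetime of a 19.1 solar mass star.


t = 10 * M^(-2.5) = 10 * 19.1^(-2.5) = 0.0063

0.0063 Gyr


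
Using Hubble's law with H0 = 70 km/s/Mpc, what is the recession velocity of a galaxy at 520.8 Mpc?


v = H0 * d = 70 * 520.8 = 36456.0

36456.0 km/s


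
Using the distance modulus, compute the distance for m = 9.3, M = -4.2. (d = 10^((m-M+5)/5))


d = 10^((m - M + 5)/5) = 10^((9.3 - -4.2 + 5)/5) = 5011.8723

5011.8723 pc


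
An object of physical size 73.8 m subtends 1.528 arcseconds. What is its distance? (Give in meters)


D = size / theta_rad, theta_rad = 1.528 * pi/(180*3600) = 7.408e-06, D = 9.962e+06

9.962e+06 m


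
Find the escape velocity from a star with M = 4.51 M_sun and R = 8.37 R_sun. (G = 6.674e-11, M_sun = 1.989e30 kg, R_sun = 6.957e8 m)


M = 4.51 * 1.989e30 kg = 8.97039e+30 kg; R = 8.37 * 6.957e8 m = 5.823009e+09 m. v_esc = sqrt(2GM/R) = sqrt(2 * 6.674e-11 * 8.97039e+30 / 5.823009e+09) = 453461.0933

453461.0933 m/s


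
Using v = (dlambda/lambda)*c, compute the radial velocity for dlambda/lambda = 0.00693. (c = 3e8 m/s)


v = (dlambda/lambda) * c = 0.00693 * 3e8 = 2.079e+06

2.079e+06 m/s


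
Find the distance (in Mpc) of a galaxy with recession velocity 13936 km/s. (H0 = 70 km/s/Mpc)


d = v / H0 = 13936 / 70 = 199.0857

199.0857 Mpc


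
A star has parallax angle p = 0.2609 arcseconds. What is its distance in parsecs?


d = 1/p = 1/0.2609 = 3.8329

3.8329 pc


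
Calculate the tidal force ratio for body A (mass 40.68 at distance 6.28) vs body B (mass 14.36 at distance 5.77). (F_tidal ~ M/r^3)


Ratio = (M1/r1^3) / (M2/r2^3) = (40.68/6.28^3) / (14.36/5.77^3) = 2.1972

2.1972


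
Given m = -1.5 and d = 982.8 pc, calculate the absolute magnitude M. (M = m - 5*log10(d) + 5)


M = m - 5*log10(d) + 5 = -1.5 - 5*log10(982.8) + 5 = -11.4623

-11.4623


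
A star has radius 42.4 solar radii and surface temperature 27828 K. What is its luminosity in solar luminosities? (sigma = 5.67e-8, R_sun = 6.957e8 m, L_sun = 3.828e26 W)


R = 42.4 * 6.957e8 m = 2.949768e+10 m. L = 4*pi*R^2*sigma*T^4 = 4*pi*(2.949768e+10)^2 * 5.67e-8 * 27828^4 = 3.71789073e+32 W. L/L_sun = 3.71789073e+32 / 3.828e26 = 971235.8229

971235.8229 L_sun


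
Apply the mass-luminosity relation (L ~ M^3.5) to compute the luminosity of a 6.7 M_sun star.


L/L_sun = (M/M_sun)^3.5 = 6.7^3.5 = 778.5057

778.5057 L_sun


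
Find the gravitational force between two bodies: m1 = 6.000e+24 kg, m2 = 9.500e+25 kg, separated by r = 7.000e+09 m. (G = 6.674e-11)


F = G*m1*m2/r^2 = 6.674e-11 * 6.000e+24 * 9.500e+25 / (7.000e+09)^2 = 6.674e-11 * 5.700e+50 / 4.900e+19 = 7.764e+20

7.764e+20 N


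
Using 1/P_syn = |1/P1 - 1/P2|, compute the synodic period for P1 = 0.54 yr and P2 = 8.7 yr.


1/P_syn = |1/P1 - 1/P2| = |1/0.54 - 1/8.7| => P_syn = 0.5757

0.5757 years


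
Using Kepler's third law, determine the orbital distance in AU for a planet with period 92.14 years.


a = P^(2/3) = 92.14^(2/3) = 20.4001

20.4001 AU


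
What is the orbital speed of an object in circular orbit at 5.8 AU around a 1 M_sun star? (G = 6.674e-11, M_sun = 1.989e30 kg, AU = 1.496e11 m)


v = sqrt(GM/r) = sqrt(6.674e-11 * 1.989e+30 / 8.677e+11) = 12368.8892

12368.8892 m/s


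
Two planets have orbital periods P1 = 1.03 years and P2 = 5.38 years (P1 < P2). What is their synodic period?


1/P_syn = |1/P1 - 1/P2| = |1/1.03 - 1/5.38| => P_syn = 1.2739

1.2739 years


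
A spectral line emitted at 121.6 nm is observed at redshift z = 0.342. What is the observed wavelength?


lam_obs = lam_emit * (1 + z) = 121.6 * (1 + 0.342) = 163.1872

163.1872 nm


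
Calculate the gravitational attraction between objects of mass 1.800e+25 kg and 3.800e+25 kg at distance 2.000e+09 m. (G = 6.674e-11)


F = G*m1*m2/r^2 = 6.674e-11 * 1.800e+25 * 3.800e+25 / (2.000e+09)^2 = 6.674e-11 * 6.840e+50 / 4.000e+18 = 1.141e+22

1.141e+22 N


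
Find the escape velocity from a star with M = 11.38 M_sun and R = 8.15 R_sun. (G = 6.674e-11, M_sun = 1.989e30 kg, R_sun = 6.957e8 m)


M = 11.38 * 1.989e30 kg = 2.263482e+31 kg; R = 8.15 * 6.957e8 m = 5.669955e+09 m. v_esc = sqrt(2GM/R) = sqrt(2 * 6.674e-11 * 2.263482e+31 / 5.669955e+09) = 729973.0314

729973.0314 m/s


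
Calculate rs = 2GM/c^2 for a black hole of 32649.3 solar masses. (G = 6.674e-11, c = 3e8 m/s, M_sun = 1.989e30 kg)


M = 32649.3 * 1.989e30 kg = 6.49394577e+34 kg. rs = 2GM/c^2 = 2 * 6.674e-11 * 6.49394577e+34 / (3e8)^2 = 9.631e+07

9.631e+07 m


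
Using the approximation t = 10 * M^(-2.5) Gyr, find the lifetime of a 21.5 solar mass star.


t = 10 * M^(-2.5) = 10 * 21.5^(-2.5) = 0.0047

0.0047 Gyr


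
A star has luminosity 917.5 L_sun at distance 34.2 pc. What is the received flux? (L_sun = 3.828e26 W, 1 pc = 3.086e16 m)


F = L / (4*pi*d^2) = 3.512e+29 / (4*pi*(1.055e+18)^2) = 2.509e-08

2.509e-08 W/m^2


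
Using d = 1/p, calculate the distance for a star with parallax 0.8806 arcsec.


d = 1/p = 1/0.8806 = 1.1356

1.1356 pc


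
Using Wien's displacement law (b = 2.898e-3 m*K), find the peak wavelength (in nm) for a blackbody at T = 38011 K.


lam_max = b / T = 2.898e-3 / 38011 = 7.624e-08 m = 76.2411 nm

76.2411 nm


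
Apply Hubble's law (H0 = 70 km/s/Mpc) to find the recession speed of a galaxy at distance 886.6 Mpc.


v = H0 * d = 70 * 886.6 = 62062.0

62062.0 km/s


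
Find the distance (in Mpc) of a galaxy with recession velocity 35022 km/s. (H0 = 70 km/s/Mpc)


d = v / H0 = 35022 / 70 = 500.3143

500.3143 Mpc


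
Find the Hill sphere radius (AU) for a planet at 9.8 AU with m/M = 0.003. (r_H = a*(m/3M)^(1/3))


r_H = a * (m/3M)^(1/3) = 9.8 * (0.003/3)^(1/3) = 0.98

0.98 AU


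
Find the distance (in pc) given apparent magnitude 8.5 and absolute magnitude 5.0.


d = 10^((m - M + 5)/5) = 10^((8.5 - 5.0 + 5)/5) = 50.1187

50.1187 pc


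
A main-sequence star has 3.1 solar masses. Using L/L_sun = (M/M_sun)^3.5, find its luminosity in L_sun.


L/L_sun = (M/M_sun)^3.5 = 3.1^3.5 = 52.4525

52.4525 L_sun


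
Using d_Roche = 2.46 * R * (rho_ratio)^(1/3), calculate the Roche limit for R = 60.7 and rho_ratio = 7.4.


d_Roche = 2.46 * 60.7 * 7.4^(1/3) = 290.9831

290.9831


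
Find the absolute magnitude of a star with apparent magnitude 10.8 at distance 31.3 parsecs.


M = m - 5*log10(d) + 5 = 10.8 - 5*log10(31.3) + 5 = 8.3223

8.3223


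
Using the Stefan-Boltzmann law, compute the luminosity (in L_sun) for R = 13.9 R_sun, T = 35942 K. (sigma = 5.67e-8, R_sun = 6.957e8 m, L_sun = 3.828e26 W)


R = 13.9 * 6.957e8 m = 9.67023e+09 m. L = 4*pi*R^2*sigma*T^4 = 4*pi*(9.67023e+09)^2 * 5.67e-8 * 35942^4 = 1.111924987e+32 W. L/L_sun = 1.111924987e+32 / 3.828e26 = 290471.5221

290471.5221 L_sun


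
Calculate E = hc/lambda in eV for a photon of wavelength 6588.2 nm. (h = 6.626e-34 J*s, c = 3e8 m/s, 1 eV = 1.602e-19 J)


E = hc/lambda = 6.626e-34 * 3e8 / 6.588e-06 = 3.017e-20 J = 0.1883 eV

0.1883 eV


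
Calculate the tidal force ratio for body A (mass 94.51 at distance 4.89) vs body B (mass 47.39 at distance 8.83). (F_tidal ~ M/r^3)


Ratio = (M1/r1^3) / (M2/r2^3) = (94.51/4.89^3) / (47.39/8.83^3) = 11.7421

11.7421


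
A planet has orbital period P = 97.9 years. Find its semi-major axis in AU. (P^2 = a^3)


a = P^(2/3) = 97.9^(2/3) = 21.2417

21.2417 AU


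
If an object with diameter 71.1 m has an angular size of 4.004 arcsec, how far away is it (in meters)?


D = size / theta_rad, theta_rad = 4.004 * pi/(180*3600) = 1.941e-05, D = 3.663e+06

3.663e+06 m


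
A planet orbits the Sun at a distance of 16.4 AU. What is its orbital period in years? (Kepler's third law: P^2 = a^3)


P = a^(3/2) = 16.4^1.5 = 66.4149

66.4149 years


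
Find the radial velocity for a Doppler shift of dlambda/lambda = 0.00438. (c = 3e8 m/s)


v = (dlambda/lambda) * c = 0.00438 * 3e8 = 1.314e+06

1.314e+06 m/s


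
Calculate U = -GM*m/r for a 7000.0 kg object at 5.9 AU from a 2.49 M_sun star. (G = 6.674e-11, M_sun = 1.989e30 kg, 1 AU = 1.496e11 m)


M = 2.49 * 1.989e30 kg = 4.95261e+30 kg; r = 5.9 AU * 1.496e11 m/AU = 8.8264e+11 m. U = -GM*m/r = -(6.674e-11 * 4.95261e+30 * 7000.0) / 8.8264e+11 = -2.621e+12

-2.621e+12 J


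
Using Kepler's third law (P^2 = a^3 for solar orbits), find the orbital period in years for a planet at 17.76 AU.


P = a^(3/2) = 17.76^1.5 = 74.8453

74.8453 years


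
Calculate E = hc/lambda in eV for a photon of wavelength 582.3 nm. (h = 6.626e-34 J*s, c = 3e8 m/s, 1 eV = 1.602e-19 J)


E = hc/lambda = 6.626e-34 * 3e8 / 5.823e-07 = 3.414e-19 J = 2.1309 eV

2.1309 eV


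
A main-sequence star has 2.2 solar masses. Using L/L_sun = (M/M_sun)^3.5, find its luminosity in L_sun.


L/L_sun = (M/M_sun)^3.5 = 2.2^3.5 = 15.7935

15.7935 L_sun


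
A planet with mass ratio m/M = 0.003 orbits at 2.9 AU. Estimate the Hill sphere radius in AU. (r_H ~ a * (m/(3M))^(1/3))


r_H = a * (m/3M)^(1/3) = 2.9 * (0.003/3)^(1/3) = 0.29

0.29 AU


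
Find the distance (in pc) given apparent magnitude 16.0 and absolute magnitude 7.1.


d = 10^((m - M + 5)/5) = 10^((16.0 - 7.1 + 5)/5) = 602.5596

602.5596 pc


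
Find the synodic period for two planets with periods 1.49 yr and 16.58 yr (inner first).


1/P_syn = |1/P1 - 1/P2| = |1/1.49 - 1/16.58| => P_syn = 1.6371

1.6371 years


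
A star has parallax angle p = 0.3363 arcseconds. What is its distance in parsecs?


d = 1/p = 1/0.3363 = 2.9735

2.9735 pc


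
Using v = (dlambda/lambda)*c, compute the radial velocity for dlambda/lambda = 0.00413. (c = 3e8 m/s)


v = (dlambda/lambda) * c = 0.00413 * 3e8 = 1.239e+06

1.239e+06 m/s


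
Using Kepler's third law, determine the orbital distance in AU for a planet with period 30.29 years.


a = P^(2/3) = 30.29^(2/3) = 9.717

9.717 AU


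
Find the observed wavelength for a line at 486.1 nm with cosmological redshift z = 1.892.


lam_obs = lam_emit * (1 + z) = 486.1 * (1 + 1.892) = 1405.8012

1405.8012 nm


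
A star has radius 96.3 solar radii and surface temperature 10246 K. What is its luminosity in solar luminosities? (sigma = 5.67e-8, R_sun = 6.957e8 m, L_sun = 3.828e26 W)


R = 96.3 * 6.957e8 m = 6.699591e+10 m. L = 4*pi*R^2*sigma*T^4 = 4*pi*(6.699591e+10)^2 * 5.67e-8 * 10246^4 = 3.524576247e+31 W. L/L_sun = 3.524576247e+31 / 3.828e26 = 92073.5697

92073.5697 L_sun


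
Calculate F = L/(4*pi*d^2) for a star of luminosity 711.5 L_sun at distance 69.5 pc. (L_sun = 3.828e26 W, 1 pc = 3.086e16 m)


F = L / (4*pi*d^2) = 2.724e+29 / (4*pi*(2.145e+18)^2) = 4.712e-09

4.712e-09 W/m^2


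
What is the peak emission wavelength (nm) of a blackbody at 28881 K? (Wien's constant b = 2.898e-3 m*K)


lam_max = b / T = 2.898e-3 / 28881 = 1.003e-07 m = 100.3428 nm

100.3428 nm


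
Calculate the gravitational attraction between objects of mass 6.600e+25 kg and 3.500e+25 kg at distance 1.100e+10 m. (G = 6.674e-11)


F = G*m1*m2/r^2 = 6.674e-11 * 6.600e+25 * 3.500e+25 / (1.100e+10)^2 = 6.674e-11 * 2.310e+51 / 1.210e+20 = 1.274e+21

1.274e+21 N


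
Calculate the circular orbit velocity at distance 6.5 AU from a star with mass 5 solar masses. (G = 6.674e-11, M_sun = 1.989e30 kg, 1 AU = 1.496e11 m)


v = sqrt(GM/r) = sqrt(6.674e-11 * 9.945e+30 / 9.724e+11) = 26126.0059

26126.0059 m/s


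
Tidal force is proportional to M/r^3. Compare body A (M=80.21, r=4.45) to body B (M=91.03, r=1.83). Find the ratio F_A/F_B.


Ratio = (M1/r1^3) / (M2/r2^3) = (80.21/4.45^3) / (91.03/1.83^3) = 0.0613

0.0613


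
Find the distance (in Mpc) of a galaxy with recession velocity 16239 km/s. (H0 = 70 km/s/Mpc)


d = v / H0 = 16239 / 70 = 231.9857

231.9857 Mpc


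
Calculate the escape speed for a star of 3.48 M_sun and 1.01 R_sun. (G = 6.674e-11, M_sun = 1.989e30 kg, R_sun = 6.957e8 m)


M = 3.48 * 1.989e30 kg = 6.92172e+30 kg; R = 1.01 * 6.957e8 m = 7.02657e+08 m. v_esc = sqrt(2GM/R) = sqrt(2 * 6.674e-11 * 6.92172e+30 / 7.02657e+08) = 1.147e+06

1.147e+06 m/s


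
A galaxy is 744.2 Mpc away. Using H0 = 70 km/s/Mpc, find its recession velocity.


v = H0 * d = 70 * 744.2 = 52094.0

52094.0 km/s


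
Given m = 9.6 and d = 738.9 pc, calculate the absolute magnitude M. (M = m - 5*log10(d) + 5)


M = m - 5*log10(d) + 5 = 9.6 - 5*log10(738.9) + 5 = 0.2571

0.2571


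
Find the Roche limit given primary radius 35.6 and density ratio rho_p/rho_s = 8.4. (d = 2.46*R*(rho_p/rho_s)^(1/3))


d_Roche = 2.46 * 35.6 * 8.4^(1/3) = 178.0239

178.0239


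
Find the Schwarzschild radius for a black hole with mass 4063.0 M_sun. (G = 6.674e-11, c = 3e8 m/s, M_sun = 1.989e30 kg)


M = 4063.0 * 1.989e30 kg = 8.081307e+33 kg. rs = 2GM/c^2 = 2 * 6.674e-11 * 8.081307e+33 / (3e8)^2 = 1.199e+07

1.199e+07 m


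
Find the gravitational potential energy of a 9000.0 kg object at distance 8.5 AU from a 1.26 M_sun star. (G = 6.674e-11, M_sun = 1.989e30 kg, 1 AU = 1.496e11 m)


M = 1.26 * 1.989e30 kg = 2.50614e+30 kg; r = 8.5 AU * 1.496e11 m/AU = 1.2716e+12 m. U = -GM*m/r = -(6.674e-11 * 2.50614e+30 * 9000.0) / 1.2716e+12 = -1.184e+12

-1.184e+12 J


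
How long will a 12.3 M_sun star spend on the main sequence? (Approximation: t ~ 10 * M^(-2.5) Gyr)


t = 10 * M^(-2.5) = 10 * 12.3^(-2.5) = 0.0188

0.0188 Gyr


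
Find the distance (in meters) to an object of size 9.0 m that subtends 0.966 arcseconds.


D = size / theta_rad, theta_rad = 0.966 * pi/(180*3600) = 4.683e-06, D = 1.922e+06

1.922e+06 m


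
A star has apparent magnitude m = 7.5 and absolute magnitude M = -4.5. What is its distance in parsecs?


d = 10^((m - M + 5)/5) = 10^((7.5 - -4.5 + 5)/5) = 2511.8864

2511.8864 pc


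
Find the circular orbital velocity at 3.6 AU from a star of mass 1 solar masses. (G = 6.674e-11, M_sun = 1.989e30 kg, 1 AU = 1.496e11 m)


v = sqrt(GM/r) = sqrt(6.674e-11 * 1.989e+30 / 5.386e+11) = 15699.7756

15699.7756 m/s


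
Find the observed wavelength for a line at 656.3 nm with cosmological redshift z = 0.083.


lam_obs = lam_emit * (1 + z) = 656.3 * (1 + 0.083) = 710.7729

710.7729 nm


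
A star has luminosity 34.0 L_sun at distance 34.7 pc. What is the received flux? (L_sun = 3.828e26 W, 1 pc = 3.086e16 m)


F = L / (4*pi*d^2) = 1.302e+28 / (4*pi*(1.071e+18)^2) = 9.032e-10

9.032e-10 W/m^2


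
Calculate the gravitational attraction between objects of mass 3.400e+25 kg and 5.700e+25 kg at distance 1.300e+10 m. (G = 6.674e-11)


F = G*m1*m2/r^2 = 6.674e-11 * 3.400e+25 * 5.700e+25 / (1.300e+10)^2 = 6.674e-11 * 1.938e+51 / 1.690e+20 = 7.653e+20

7.653e+20 N


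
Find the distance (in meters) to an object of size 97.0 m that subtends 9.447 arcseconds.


D = size / theta_rad, theta_rad = 9.447 * pi/(180*3600) = 4.580e-05, D = 2.118e+06

2.118e+06 m


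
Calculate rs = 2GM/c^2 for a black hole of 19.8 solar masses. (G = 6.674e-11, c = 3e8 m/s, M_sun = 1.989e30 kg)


M = 19.8 * 1.989e30 kg = 3.93822e+31 kg. rs = 2GM/c^2 = 2 * 6.674e-11 * 3.93822e+31 / (3e8)^2 = 58408.1784

58408.1784 m


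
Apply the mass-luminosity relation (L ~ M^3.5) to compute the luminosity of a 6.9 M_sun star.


L/L_sun = (M/M_sun)^3.5 = 6.9^3.5 = 862.9225

862.9225 L_sun


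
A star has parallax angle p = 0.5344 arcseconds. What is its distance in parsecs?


d = 1/p = 1/0.5344 = 1.8713

1.8713 pc


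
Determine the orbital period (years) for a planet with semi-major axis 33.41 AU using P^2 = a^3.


P = a^(3/2) = 33.41^1.5 = 193.1144

193.1144 years


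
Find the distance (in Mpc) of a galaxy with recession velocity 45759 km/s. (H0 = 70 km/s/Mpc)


d = v / H0 = 45759 / 70 = 653.7

653.7 Mpc


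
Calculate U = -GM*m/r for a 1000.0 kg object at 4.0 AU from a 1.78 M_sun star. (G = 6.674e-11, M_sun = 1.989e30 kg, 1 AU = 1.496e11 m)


M = 1.78 * 1.989e30 kg = 3.54042e+30 kg; r = 4.0 AU * 1.496e11 m/AU = 5.984e+11 m. U = -GM*m/r = -(6.674e-11 * 3.54042e+30 * 1000.0) / 5.984e+11 = -3.949e+11

-3.949e+11 J


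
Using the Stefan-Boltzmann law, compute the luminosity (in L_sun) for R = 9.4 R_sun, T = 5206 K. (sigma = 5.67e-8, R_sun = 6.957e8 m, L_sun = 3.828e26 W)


R = 9.4 * 6.957e8 m = 6.53958e+09 m. L = 4*pi*R^2*sigma*T^4 = 4*pi*(6.53958e+09)^2 * 5.67e-8 * 5206^4 = 2.238253601e+28 W. L/L_sun = 2.238253601e+28 / 3.828e26 = 58.4706

58.4706 L_sun


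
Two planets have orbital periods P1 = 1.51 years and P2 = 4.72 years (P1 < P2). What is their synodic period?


1/P_syn = |1/P1 - 1/P2| = |1/1.51 - 1/4.72| => P_syn = 2.2203

2.2203 years


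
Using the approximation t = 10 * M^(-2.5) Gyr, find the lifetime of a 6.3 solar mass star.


t = 10 * M^(-2.5) = 10 * 6.3^(-2.5) = 0.1004

0.1004 Gyr


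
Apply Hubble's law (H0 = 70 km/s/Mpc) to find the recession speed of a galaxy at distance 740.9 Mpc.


v = H0 * d = 70 * 740.9 = 51863.0

51863.0 km/s


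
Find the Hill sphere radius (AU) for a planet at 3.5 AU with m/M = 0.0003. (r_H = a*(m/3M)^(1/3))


r_H = a * (m/3M)^(1/3) = 3.5 * (0.0003/3)^(1/3) = 0.1625

0.1625 AU


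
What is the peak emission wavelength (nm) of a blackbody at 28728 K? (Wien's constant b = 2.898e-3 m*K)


lam_max = b / T = 2.898e-3 / 28728 = 1.009e-07 m = 100.8772 nm

100.8772 nm


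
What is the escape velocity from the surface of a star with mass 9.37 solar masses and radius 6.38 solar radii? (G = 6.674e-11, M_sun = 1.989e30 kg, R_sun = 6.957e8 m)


M = 9.37 * 1.989e30 kg = 1.863693e+31 kg; R = 6.38 * 6.957e8 m = 4.438566e+09 m. v_esc = sqrt(2GM/R) = sqrt(2 * 6.674e-11 * 1.863693e+31 / 4.438566e+09) = 748641.5809

748641.5809 m/s


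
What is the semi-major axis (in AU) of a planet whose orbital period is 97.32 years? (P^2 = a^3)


a = P^(2/3) = 97.32^(2/3) = 21.1577

21.1577 AU


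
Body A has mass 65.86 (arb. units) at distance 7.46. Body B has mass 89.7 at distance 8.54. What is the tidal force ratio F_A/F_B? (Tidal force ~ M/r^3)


Ratio = (M1/r1^3) / (M2/r2^3) = (65.86/7.46^3) / (89.7/8.54^3) = 1.1015

1.1015


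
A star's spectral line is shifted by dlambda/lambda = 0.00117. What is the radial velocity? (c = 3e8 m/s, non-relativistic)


v = (dlambda/lambda) * c = 0.00117 * 3e8 = 351000.0

351000.0 m/s


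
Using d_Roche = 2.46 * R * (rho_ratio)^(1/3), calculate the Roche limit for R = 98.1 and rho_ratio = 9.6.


d_Roche = 2.46 * 98.1 * 9.6^(1/3) = 512.8943

512.8943


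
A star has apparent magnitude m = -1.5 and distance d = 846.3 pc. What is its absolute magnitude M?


M = m - 5*log10(d) + 5 = -1.5 - 5*log10(846.3) + 5 = -11.1376

-11.1376


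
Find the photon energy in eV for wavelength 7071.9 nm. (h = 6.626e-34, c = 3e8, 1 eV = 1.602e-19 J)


E = hc/lambda = 6.626e-34 * 3e8 / 7.072e-06 = 2.811e-20 J = 0.1755 eV

0.1755 eV


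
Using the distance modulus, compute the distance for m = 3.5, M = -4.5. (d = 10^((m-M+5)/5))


d = 10^((m - M + 5)/5) = 10^((3.5 - -4.5 + 5)/5) = 398.1072

398.1072 pc


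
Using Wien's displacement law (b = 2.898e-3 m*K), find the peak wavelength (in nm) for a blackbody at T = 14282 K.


lam_max = b / T = 2.898e-3 / 14282 = 2.029e-07 m = 202.9128 nm

202.9128 nm


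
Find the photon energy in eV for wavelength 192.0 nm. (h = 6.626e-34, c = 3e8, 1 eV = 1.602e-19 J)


E = hc/lambda = 6.626e-34 * 3e8 / 1.920e-07 = 1.035e-18 J = 6.4626 eV

6.4626 eV


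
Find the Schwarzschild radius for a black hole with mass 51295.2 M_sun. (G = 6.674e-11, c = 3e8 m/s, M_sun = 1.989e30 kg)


M = 51295.2 * 1.989e30 kg = 1.020261528e+35 kg. rs = 2GM/c^2 = 2 * 6.674e-11 * 1.020261528e+35 / (3e8)^2 = 1.513e+08

1.513e+08 m


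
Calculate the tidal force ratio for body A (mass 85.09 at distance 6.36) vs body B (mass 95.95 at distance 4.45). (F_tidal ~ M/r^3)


Ratio = (M1/r1^3) / (M2/r2^3) = (85.09/6.36^3) / (95.95/4.45^3) = 0.3038

0.3038


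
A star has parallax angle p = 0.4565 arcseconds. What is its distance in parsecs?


d = 1/p = 1/0.4565 = 2.1906

2.1906 pc


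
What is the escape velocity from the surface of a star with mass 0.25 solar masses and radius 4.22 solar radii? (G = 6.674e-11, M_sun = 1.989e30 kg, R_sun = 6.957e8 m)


M = 0.25 * 1.989e30 kg = 4.9725e+29 kg; R = 4.22 * 6.957e8 m = 2.935854e+09 m. v_esc = sqrt(2GM/R) = sqrt(2 * 6.674e-11 * 4.9725e+29 / 2.935854e+09) = 150358.5981

150358.5981 m/s


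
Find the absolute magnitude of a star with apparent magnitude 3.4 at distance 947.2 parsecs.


M = m - 5*log10(d) + 5 = 3.4 - 5*log10(947.2) + 5 = -6.4822

-6.4822


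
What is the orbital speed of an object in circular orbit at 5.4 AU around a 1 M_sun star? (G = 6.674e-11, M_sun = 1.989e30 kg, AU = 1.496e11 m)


v = sqrt(GM/r) = sqrt(6.674e-11 * 1.989e+30 / 8.078e+11) = 12818.8131

12818.8131 m/s


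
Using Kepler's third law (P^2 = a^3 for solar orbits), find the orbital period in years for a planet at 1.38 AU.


P = a^(3/2) = 1.38^1.5 = 1.6211

1.6211 years


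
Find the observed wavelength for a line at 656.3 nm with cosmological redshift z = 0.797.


lam_obs = lam_emit * (1 + z) = 656.3 * (1 + 0.797) = 1179.3711

1179.3711 nm


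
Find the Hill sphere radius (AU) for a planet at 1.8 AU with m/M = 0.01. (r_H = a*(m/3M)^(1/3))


r_H = a * (m/3M)^(1/3) = 1.8 * (0.01/3)^(1/3) = 0.2689

0.2689 AU


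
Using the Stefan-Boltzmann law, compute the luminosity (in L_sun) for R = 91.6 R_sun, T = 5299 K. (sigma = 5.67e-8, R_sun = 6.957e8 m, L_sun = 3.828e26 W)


R = 91.6 * 6.957e8 m = 6.372612e+10 m. L = 4*pi*R^2*sigma*T^4 = 4*pi*(6.372612e+10)^2 * 5.67e-8 * 5299^4 = 2.281411125e+30 W. L/L_sun = 2.281411125e+30 / 3.828e26 = 5959.7992

5959.7992 L_sun


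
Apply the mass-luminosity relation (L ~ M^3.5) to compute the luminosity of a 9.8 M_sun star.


L/L_sun = (M/M_sun)^3.5 = 9.8^3.5 = 2946.397

2946.397 L_sun


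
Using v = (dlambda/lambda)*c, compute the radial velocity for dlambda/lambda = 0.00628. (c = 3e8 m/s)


v = (dlambda/lambda) * c = 0.00628 * 3e8 = 1.884e+06

1.884e+06 m/s


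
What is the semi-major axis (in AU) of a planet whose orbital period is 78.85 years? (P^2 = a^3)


a = P^(2/3) = 78.85^(2/3) = 18.388

18.388 AU


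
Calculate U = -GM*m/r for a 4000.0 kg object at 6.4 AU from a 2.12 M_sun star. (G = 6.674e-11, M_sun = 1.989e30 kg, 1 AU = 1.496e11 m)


M = 2.12 * 1.989e30 kg = 4.21668e+30 kg; r = 6.4 AU * 1.496e11 m/AU = 9.5744e+11 m. U = -GM*m/r = -(6.674e-11 * 4.21668e+30 * 4000.0) / 9.5744e+11 = -1.176e+12

-1.176e+12 J


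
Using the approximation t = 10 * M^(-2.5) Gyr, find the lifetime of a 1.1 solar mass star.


t = 10 * M^(-2.5) = 10 * 1.1^(-2.5) = 7.8799

7.8799 Gyr


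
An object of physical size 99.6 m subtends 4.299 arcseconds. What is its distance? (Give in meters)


D = size / theta_rad, theta_rad = 4.299 * pi/(180*3600) = 2.084e-05, D = 4.779e+06

4.779e+06 m


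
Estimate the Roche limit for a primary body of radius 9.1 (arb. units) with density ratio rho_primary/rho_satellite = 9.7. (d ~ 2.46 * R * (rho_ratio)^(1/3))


d_Roche = 2.46 * 9.1 * 9.7^(1/3) = 47.742

47.742


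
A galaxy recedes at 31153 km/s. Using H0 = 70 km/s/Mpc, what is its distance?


d = v / H0 = 31153 / 70 = 445.0429

445.0429 Mpc


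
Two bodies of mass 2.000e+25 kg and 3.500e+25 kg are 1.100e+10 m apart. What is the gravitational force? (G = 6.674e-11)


F = G*m1*m2/r^2 = 6.674e-11 * 2.000e+25 * 3.500e+25 / (1.100e+10)^2 = 6.674e-11 * 7.000e+50 / 1.210e+20 = 3.861e+20

3.861e+20 N


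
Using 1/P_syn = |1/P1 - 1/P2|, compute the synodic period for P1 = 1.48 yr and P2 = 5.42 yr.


1/P_syn = |1/P1 - 1/P2| = |1/1.48 - 1/5.42| => P_syn = 2.0359

2.0359 years


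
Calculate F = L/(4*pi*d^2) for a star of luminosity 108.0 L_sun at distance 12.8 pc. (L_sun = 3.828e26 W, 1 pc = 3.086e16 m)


F = L / (4*pi*d^2) = 4.134e+28 / (4*pi*(3.950e+17)^2) = 2.109e-08

2.109e-08 W/m^2


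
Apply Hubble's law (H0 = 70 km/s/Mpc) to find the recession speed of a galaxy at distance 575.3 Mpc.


v = H0 * d = 70 * 575.3 = 40271.0

40271.0 km/s


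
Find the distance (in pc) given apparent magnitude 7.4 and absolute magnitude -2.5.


d = 10^((m - M + 5)/5) = 10^((7.4 - -2.5 + 5)/5) = 954.9926

954.9926 pc


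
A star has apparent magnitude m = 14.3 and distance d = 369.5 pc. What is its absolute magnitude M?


M = m - 5*log10(d) + 5 = 14.3 - 5*log10(369.5) + 5 = 6.4619

6.4619


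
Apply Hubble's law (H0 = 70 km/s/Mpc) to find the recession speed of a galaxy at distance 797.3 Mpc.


v = H0 * d = 70 * 797.3 = 55811.0

55811.0 km/s


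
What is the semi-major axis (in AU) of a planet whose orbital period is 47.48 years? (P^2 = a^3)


a = P^(2/3) = 47.48^(2/3) = 13.1121

13.1121 AU


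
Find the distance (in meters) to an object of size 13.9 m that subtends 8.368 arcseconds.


D = size / theta_rad, theta_rad = 8.368 * pi/(180*3600) = 4.057e-05, D = 342624.3794

342624.3794 m


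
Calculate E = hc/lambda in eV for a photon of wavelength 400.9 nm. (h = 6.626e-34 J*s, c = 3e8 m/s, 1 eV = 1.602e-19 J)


E = hc/lambda = 6.626e-34 * 3e8 / 4.009e-07 = 4.958e-19 J = 3.0951 eV

3.0951 eV


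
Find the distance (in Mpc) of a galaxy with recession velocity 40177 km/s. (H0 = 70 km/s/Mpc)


d = v / H0 = 40177 / 70 = 573.9571

573.9571 Mpc


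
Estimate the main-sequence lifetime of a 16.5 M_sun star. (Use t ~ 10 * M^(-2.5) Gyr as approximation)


t = 10 * M^(-2.5) = 10 * 16.5^(-2.5) = 0.009

0.009 Gyr


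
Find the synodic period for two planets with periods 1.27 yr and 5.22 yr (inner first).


1/P_syn = |1/P1 - 1/P2| = |1/1.27 - 1/5.22| => P_syn = 1.6783

1.6783 years


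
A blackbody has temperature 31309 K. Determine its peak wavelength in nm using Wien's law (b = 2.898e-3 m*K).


lam_max = b / T = 2.898e-3 / 31309 = 9.256e-08 m = 92.5612 nm

92.5612 nm


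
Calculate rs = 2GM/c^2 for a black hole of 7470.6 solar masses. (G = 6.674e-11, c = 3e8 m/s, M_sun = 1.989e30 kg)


M = 7470.6 * 1.989e30 kg = 1.48590234e+34 kg. rs = 2GM/c^2 = 2 * 6.674e-11 * 1.48590234e+34 / (3e8)^2 = 2.204e+07

2.204e+07 m


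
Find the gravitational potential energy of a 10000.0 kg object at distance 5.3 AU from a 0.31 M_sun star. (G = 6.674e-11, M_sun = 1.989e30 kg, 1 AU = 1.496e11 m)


M = 0.31 * 1.989e30 kg = 6.1659e+29 kg; r = 5.3 AU * 1.496e11 m/AU = 7.9288e+11 m. U = -GM*m/r = -(6.674e-11 * 6.1659e+29 * 10000.0) / 7.9288e+11 = -5.190e+11

-5.190e+11 J


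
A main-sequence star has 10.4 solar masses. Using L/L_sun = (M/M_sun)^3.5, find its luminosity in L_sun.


L/L_sun = (M/M_sun)^3.5 = 10.4^3.5 = 3627.5774

3627.5774 L_sun


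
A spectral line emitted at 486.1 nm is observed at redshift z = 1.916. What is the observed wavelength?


lam_obs = lam_emit * (1 + z) = 486.1 * (1 + 1.916) = 1417.4676

1417.4676 nm


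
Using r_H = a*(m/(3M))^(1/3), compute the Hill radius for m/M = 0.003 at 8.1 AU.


r_H = a * (m/3M)^(1/3) = 8.1 * (0.003/3)^(1/3) = 0.81

0.81 AU


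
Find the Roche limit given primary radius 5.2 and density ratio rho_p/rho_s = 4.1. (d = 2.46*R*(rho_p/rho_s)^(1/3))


d_Roche = 2.46 * 5.2 * 4.1^(1/3) = 20.4739

20.4739


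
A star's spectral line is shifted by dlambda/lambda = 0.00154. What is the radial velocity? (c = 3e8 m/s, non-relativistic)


v = (dlambda/lambda) * c = 0.00154 * 3e8 = 462000.0

462000.0 m/s


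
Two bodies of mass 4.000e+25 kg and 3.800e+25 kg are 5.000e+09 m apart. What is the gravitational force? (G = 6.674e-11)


F = G*m1*m2/r^2 = 6.674e-11 * 4.000e+25 * 3.800e+25 / (5.000e+09)^2 = 6.674e-11 * 1.520e+51 / 2.500e+19 = 4.058e+21

4.058e+21 N


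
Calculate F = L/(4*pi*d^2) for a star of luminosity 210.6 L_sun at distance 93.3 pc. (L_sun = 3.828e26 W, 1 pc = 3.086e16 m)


F = L / (4*pi*d^2) = 8.062e+28 / (4*pi*(2.879e+18)^2) = 7.739e-10

7.739e-10 W/m^2


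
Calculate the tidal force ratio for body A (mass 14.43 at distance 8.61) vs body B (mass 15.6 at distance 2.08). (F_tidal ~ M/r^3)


Ratio = (M1/r1^3) / (M2/r2^3) = (14.43/8.61^3) / (15.6/2.08^3) = 0.013

0.013


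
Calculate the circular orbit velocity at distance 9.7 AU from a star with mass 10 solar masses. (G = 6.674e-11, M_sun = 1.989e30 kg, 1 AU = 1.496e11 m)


v = sqrt(GM/r) = sqrt(6.674e-11 * 1.989e+31 / 1.451e+12) = 30245.3649

30245.3649 m/s


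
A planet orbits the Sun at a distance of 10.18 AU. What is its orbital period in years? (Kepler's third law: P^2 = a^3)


P = a^(3/2) = 10.18^1.5 = 32.4804

32.4804 years


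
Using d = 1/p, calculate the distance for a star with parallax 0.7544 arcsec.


d = 1/p = 1/0.7544 = 1.3256

1.3256 pc


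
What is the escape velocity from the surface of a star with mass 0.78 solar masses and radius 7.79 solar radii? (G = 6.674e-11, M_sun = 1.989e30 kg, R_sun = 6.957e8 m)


M = 0.78 * 1.989e30 kg = 1.55142e+30 kg; R = 7.79 * 6.957e8 m = 5.419503e+09 m. v_esc = sqrt(2GM/R) = sqrt(2 * 6.674e-11 * 1.55142e+30 / 5.419503e+09) = 195475.828

195475.828 m/s


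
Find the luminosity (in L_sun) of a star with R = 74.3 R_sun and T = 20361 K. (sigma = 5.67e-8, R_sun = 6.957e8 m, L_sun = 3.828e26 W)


R = 74.3 * 6.957e8 m = 5.169051e+10 m. L = 4*pi*R^2*sigma*T^4 = 4*pi*(5.169051e+10)^2 * 5.67e-8 * 20361^4 = 3.271982504e+32 W. L/L_sun = 3.271982504e+32 / 3.828e26 = 854749.8705

854749.8705 L_sun


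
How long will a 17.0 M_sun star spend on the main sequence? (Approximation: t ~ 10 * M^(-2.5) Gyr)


t = 10 * M^(-2.5) = 10 * 17.0^(-2.5) = 0.0084

0.0084 Gyr


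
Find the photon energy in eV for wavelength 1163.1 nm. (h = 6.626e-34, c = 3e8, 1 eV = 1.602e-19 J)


E = hc/lambda = 6.626e-34 * 3e8 / 1.163e-06 = 1.709e-19 J = 1.0668 eV

1.0668 eV


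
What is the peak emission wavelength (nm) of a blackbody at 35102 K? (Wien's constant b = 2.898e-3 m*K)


lam_max = b / T = 2.898e-3 / 35102 = 8.256e-08 m = 82.5594 nm

82.5594 nm


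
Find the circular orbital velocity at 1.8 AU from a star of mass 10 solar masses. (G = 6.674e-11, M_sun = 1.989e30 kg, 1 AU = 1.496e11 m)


v = sqrt(GM/r) = sqrt(6.674e-11 * 1.989e+31 / 2.693e+11) = 70211.531

70211.531 m/s


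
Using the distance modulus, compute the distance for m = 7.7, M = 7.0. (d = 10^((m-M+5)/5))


d = 10^((m - M + 5)/5) = 10^((7.7 - 7.0 + 5)/5) = 13.8038

13.8038 pc


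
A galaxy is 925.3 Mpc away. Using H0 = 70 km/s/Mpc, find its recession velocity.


v = H0 * d = 70 * 925.3 = 64771.0

64771.0 km/s


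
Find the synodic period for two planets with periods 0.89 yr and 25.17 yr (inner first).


1/P_syn = |1/P1 - 1/P2| = |1/0.89 - 1/25.17| => P_syn = 0.9226

0.9226 years


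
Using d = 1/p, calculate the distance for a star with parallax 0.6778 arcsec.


d = 1/p = 1/0.6778 = 1.4754

1.4754 pc


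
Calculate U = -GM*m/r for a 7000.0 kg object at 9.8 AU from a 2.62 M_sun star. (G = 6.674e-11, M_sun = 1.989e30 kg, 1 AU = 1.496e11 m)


M = 2.62 * 1.989e30 kg = 5.21118e+30 kg; r = 9.8 AU * 1.496e11 m/AU = 1.46608e+12 m. U = -GM*m/r = -(6.674e-11 * 5.21118e+30 * 7000.0) / 1.46608e+12 = -1.661e+12

-1.661e+12 J


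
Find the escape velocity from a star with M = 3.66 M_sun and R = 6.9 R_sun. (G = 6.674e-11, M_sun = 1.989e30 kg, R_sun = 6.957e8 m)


M = 3.66 * 1.989e30 kg = 7.27974e+30 kg; R = 6.9 * 6.957e8 m = 4.80033e+09 m. v_esc = sqrt(2GM/R) = sqrt(2 * 6.674e-11 * 7.27974e+30 / 4.80033e+09) = 449915.0141

449915.0141 m/s


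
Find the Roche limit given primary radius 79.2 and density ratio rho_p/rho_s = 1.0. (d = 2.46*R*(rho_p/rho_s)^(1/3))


d_Roche = 2.46 * 79.2 * 1.0^(1/3) = 194.832

194.832


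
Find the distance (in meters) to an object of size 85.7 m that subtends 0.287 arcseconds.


D = size / theta_rad, theta_rad = 0.287 * pi/(180*3600) = 1.391e-06, D = 6.159e+07

6.159e+07 m


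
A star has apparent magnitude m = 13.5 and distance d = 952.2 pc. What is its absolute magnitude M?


M = m - 5*log10(d) + 5 = 13.5 - 5*log10(952.2) + 5 = 3.6064

3.6064


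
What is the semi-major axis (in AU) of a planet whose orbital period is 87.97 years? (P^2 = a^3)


a = P^(2/3) = 87.97^(2/3) = 19.7799

19.7799 AU


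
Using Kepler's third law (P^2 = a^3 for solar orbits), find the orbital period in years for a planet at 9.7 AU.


P = a^(3/2) = 9.7^1.5 = 30.2105

30.2105 years


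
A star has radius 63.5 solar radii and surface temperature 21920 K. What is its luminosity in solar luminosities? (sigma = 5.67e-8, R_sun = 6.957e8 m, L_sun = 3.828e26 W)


R = 63.5 * 6.957e8 m = 4.417695e+10 m. L = 4*pi*R^2*sigma*T^4 = 4*pi*(4.417695e+10)^2 * 5.67e-8 * 21920^4 = 3.210307101e+32 W. L/L_sun = 3.210307101e+32 / 3.828e26 = 838638.2188

838638.2188 L_sun


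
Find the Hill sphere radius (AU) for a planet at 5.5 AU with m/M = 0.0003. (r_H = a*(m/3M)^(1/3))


r_H = a * (m/3M)^(1/3) = 5.5 * (0.0003/3)^(1/3) = 0.2553

0.2553 AU


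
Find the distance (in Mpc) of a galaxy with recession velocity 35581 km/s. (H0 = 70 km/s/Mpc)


d = v / H0 = 35581 / 70 = 508.3

508.3 Mpc


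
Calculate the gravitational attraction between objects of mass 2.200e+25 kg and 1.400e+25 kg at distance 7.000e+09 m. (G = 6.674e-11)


F = G*m1*m2/r^2 = 6.674e-11 * 2.200e+25 * 1.400e+25 / (7.000e+09)^2 = 6.674e-11 * 3.080e+50 / 4.900e+19 = 4.195e+20

4.195e+20 N


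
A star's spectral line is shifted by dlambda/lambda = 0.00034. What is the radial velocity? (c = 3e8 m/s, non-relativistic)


v = (dlambda/lambda) * c = 0.00034 * 3e8 = 102000.0

102000.0 m/s


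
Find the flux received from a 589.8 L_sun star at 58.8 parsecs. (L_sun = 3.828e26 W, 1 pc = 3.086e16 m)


F = L / (4*pi*d^2) = 2.258e+29 / (4*pi*(1.815e+18)^2) = 5.457e-09

5.457e-09 W/m^2


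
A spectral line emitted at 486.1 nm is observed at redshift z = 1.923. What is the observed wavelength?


lam_obs = lam_emit * (1 + z) = 486.1 * (1 + 1.923) = 1420.8703

1420.8703 nm


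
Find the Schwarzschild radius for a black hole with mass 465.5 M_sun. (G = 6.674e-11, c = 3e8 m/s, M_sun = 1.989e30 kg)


M = 465.5 * 1.989e30 kg = 9.258795e+32 kg. rs = 2GM/c^2 = 2 * 6.674e-11 * 9.258795e+32 / (3e8)^2 = 1.373e+06

1.373e+06 m


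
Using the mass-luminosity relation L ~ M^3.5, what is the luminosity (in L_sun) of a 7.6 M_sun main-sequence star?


L/L_sun = (M/M_sun)^3.5 = 7.6^3.5 = 1210.1733

1210.1733 L_sun


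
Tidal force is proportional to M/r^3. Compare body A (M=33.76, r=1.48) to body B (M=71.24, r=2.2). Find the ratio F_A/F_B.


Ratio = (M1/r1^3) / (M2/r2^3) = (33.76/1.48^3) / (71.24/2.2^3) = 1.5565

1.5565


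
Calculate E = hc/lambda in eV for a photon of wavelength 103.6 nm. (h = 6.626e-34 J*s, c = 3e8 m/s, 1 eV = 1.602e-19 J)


E = hc/lambda = 6.626e-34 * 3e8 / 1.036e-07 = 1.919e-18 J = 11.9771 eV

11.9771 eV


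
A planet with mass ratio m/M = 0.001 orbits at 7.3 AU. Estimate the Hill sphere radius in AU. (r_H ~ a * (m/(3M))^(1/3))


r_H = a * (m/3M)^(1/3) = 7.3 * (0.001/3)^(1/3) = 0.5062

0.5062 AU


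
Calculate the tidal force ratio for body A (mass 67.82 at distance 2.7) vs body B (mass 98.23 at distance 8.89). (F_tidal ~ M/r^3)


Ratio = (M1/r1^3) / (M2/r2^3) = (67.82/2.7^3) / (98.23/8.89^3) = 24.6449

24.6449


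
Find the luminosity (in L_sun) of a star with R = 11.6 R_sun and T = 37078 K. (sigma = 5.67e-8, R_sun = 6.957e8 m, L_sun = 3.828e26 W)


R = 11.6 * 6.957e8 m = 8.07012e+09 m. L = 4*pi*R^2*sigma*T^4 = 4*pi*(8.07012e+09)^2 * 5.67e-8 * 37078^4 = 8.770373897e+31 W. L/L_sun = 8.770373897e+31 / 3.828e26 = 229111.1258

229111.1258 L_sun


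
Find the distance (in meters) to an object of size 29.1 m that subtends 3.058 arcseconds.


D = size / theta_rad, theta_rad = 3.058 * pi/(180*3600) = 1.483e-05, D = 1.963e+06

1.963e+06 m


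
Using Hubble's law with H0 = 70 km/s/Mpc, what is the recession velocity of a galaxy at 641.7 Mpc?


v = H0 * d = 70 * 641.7 = 44919.0

44919.0 km/s


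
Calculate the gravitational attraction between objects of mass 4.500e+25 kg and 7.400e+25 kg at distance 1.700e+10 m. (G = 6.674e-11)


F = G*m1*m2/r^2 = 6.674e-11 * 4.500e+25 * 7.400e+25 / (1.700e+10)^2 = 6.674e-11 * 3.330e+51 / 2.890e+20 = 7.690e+20

7.690e+20 N


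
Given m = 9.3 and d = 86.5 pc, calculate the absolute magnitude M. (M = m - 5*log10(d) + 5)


M = m - 5*log10(d) + 5 = 9.3 - 5*log10(86.5) + 5 = 4.6149

4.6149


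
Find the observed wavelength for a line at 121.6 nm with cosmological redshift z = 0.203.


lam_obs = lam_emit * (1 + z) = 121.6 * (1 + 0.203) = 146.2848

146.2848 nm


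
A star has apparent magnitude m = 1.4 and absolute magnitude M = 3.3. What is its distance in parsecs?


d = 10^((m - M + 5)/5) = 10^((1.4 - 3.3 + 5)/5) = 4.1687

4.1687 pc


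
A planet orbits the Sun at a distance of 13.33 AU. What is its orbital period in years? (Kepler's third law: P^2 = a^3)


P = a^(3/2) = 13.33^1.5 = 48.6682

48.6682 years


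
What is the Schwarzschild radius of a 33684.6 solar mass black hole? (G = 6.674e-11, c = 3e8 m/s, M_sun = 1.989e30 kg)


M = 33684.6 * 1.989e30 kg = 6.69986694e+34 kg. rs = 2GM/c^2 = 2 * 6.674e-11 * 6.69986694e+34 / (3e8)^2 = 9.937e+07

9.937e+07 m


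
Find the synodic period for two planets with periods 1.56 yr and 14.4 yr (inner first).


1/P_syn = |1/P1 - 1/P2| = |1/1.56 - 1/14.4| => P_syn = 1.7495

1.7495 years


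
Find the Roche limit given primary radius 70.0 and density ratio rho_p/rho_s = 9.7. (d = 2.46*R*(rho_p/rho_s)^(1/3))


d_Roche = 2.46 * 70.0 * 9.7^(1/3) = 367.246

367.246


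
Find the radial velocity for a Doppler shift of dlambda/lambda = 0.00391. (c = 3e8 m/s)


v = (dlambda/lambda) * c = 0.00391 * 3e8 = 1.173e+06

1.173e+06 m/s


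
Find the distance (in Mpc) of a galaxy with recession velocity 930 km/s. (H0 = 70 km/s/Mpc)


d = v / H0 = 930 / 70 = 13.2857

13.2857 Mpc


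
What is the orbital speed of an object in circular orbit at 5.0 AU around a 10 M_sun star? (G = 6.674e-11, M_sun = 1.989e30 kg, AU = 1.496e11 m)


v = sqrt(GM/r) = sqrt(6.674e-11 * 1.989e+31 / 7.480e+11) = 42126.9186

42126.9186 m/s


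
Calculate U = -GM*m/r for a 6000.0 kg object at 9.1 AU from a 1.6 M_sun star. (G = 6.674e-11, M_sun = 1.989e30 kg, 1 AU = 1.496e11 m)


M = 1.6 * 1.989e30 kg = 3.1824e+30 kg; r = 9.1 AU * 1.496e11 m/AU = 1.36136e+12 m. U = -GM*m/r = -(6.674e-11 * 3.1824e+30 * 6000.0) / 1.36136e+12 = -9.361e+11

-9.361e+11 J
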